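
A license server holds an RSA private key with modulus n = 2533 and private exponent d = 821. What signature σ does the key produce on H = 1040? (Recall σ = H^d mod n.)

H^2 ≡ 1040^2 = 1081600 ≡ 9
H^4 ≡ 9^2 = 81
H^8 ≡ 81^2 = 6561 ≡ 1495
H^16 ≡ 1495^2 = 2235025 ≡ 919
H^32 ≡ 919^2 = 844561 ≡ 1072
H^64 ≡ 1072^2 = 1149184 ≡ 1735
H^128 ≡ 1735^2 = 3010225 ≡ 1021
H^256 ≡ 1021^2 = 1042441 ≡ 1378
H^512 ≡ 1378^2 = 1898884 ≡ 1667
821 = 512 + 256 + 32 + 16 + 4 + 1, so H^821 ≡ 1667·1378·1072·919·81·1040 ≡ 1144 (mod 2533)

1144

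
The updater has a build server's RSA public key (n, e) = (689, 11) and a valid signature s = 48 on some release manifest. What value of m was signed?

510

s^2 ≡ 48^2 = 2304 ≡ 237
s^4 ≡ 237^2 = 56169 ≡ 360
s^8 ≡ 360^2 = 129600 ≡ 68
11 = 8 + 2 + 1, so s^11 ≡ 68·237·48 ≡ 510 (mod 689)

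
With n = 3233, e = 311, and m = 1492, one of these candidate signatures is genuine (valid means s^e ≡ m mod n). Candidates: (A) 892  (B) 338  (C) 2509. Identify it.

Candidate A: Squares mod 3233: 892^1≡892, 892^2≡346, 892^4≡95, 892^8≡2559, 892^16≡1656, 892^32≡752, 892^64≡2962, 892^128≡2315, 892^256≡2144; 311 = 256 + 32 + 16 + 4 + 2 + 1, so 892^311 ≡ 2144·752·1656·95·346·892 ≡ 206 (mod 3233)
Candidate B: Squares mod 3233: 338^1≡338, 338^2≡1089, 338^4≡2643, 338^8≡2169, 338^16≡546, 338^32≡680, 338^64≡81, 338^128≡95, 338^256≡2559; 311 = 256 + 32 + 16 + 4 + 2 + 1, so 338^311 ≡ 2559·680·546·2643·1089·338 ≡ 1492 (mod 3233)
  → matches m = 1492
Candidate C: Squares mod 3233: 2509^1≡2509, 2509^2≡430, 2509^4≡619, 2509^8≡1667, 2509^16≡1742, 2509^32≡2010, 2509^64≡2083, 2509^128≡203, 2509^256≡2413; 311 = 256 + 32 + 16 + 4 + 2 + 1, so 2509^311 ≡ 2413·2010·1742·619·430·2509 ≡ 480 (mod 3233)

B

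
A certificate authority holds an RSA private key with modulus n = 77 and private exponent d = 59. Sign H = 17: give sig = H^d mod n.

H^59 mod 77 = 68

68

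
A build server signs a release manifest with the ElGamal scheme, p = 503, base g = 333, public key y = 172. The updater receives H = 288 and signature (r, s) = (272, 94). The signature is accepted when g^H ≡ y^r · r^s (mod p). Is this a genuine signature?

Left side g^H mod p:
Squares mod 503: 333^1≡333, 333^2≡229, 333^4≡129, 333^8≡42, 333^16≡255, 333^32≡138, 333^64≡433, 333^128≡373, 333^256≡301
288 = 256 + 32, so 333^288 ≡ 301·138 ≡ 292 (mod 503)
Right side y^r · r^s mod p:
Squares mod 503: 172^1≡172, 172^2≡410, 172^4≡98, 172^8≡47, 172^16≡197, 172^32≡78, 172^64≡48, 172^128≡292, 172^256≡257
272 = 256 + 16, so 172^272 ≡ 257·197 ≡ 329 (mod 503)
Squares mod 503: 272^1≡272, 272^2≡43, 272^4≡340, 272^8≡413, 272^16≡52, 272^32≡189, 272^64≡8
94 = 64 + 16 + 8 + 4 + 2, so 272^94 ≡ 8·52·413·340·43 ≡ 351 (mod 503)
329·351 = 115479 ≡ 292 (mod 503)
292 ≡ 292 (mod 503), so the signature is genuine.

genuine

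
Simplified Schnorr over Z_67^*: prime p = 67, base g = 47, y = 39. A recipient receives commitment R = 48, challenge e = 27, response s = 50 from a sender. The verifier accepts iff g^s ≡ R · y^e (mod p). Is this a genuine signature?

forged

g^s mod p:
47^2 = 2209 ≡ 65
47^4 ≡ 65^2 = 4225 ≡ 4
47^8 ≡ 4^2 = 16
47^16 ≡ 16^2 = 256 ≡ 55
47^32 ≡ 55^2 = 3025 ≡ 10
50 = 32 + 16 + 2, so 47^50 ≡ 10·55·65 ≡ 39 (mod 67)
R · y^e mod p:
39^2 = 1521 ≡ 47
39^4 ≡ 47^2 = 2209 ≡ 65
39^8 ≡ 65^2 = 4225 ≡ 4
39^16 ≡ 4^2 = 16
27 = 16 + 8 + 2 + 1, so 39^27 ≡ 16·4·47·39 ≡ 62 (mod 67)
48·62 = 2976 ≡ 28 (mod 67)
39 ≠ 28; the check fails.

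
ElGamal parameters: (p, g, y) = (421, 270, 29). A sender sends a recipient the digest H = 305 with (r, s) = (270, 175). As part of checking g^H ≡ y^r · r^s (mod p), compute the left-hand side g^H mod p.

392

270^2 = 72900 ≡ 67
270^4 ≡ 67^2 = 4489 ≡ 279
270^8 ≡ 279^2 = 77841 ≡ 377
270^16 ≡ 377^2 = 142129 ≡ 252
270^32 ≡ 252^2 = 63504 ≡ 354
270^64 ≡ 354^2 = 125316 ≡ 279
270^128 ≡ 279^2 = 77841 ≡ 377
270^256 ≡ 377^2 = 142129 ≡ 252
305 = 256 + 32 + 16 + 1, so 270^305 ≡ 252·354·252·270 ≡ 392 (mod 421)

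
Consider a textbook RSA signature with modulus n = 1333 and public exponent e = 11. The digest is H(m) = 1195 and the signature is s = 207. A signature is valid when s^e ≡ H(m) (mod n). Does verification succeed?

fails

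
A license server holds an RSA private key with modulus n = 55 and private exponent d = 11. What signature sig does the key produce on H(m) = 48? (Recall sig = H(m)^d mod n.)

37

(H(m))^2 ≡ 48^2 = 2304 ≡ 49
(H(m))^4 ≡ 49^2 = 2401 ≡ 36
(H(m))^8 ≡ 36^2 = 1296 ≡ 31
11 = 8 + 2 + 1, so (H(m))^11 ≡ 31·49·48 ≡ 37 (mod 55)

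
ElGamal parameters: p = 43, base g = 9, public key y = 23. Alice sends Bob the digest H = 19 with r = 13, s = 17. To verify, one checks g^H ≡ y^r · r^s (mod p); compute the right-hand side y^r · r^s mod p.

17

Squares mod 43: 23^1≡23, 23^2≡13, 23^4≡40, 23^8≡9
13 = 8 + 4 + 1, so 23^13 ≡ 9·40·23 ≡ 24 (mod 43)
Squares mod 43: 13^1≡13, 13^2≡40, 13^4≡9, 13^8≡38, 13^16≡25
17 = 16 + 1, so 13^17 ≡ 25·13 ≡ 24 (mod 43)
y^r · r^s ≡ 24·24 = 576 ≡ 17 (mod 43)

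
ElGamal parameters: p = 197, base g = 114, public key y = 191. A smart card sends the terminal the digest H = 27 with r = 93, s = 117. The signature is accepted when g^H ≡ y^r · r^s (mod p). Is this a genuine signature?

Left side g^H mod p:
114^2 = 12996 ≡ 191
114^4 ≡ 191^2 = 36481 ≡ 36
114^8 ≡ 36^2 = 1296 ≡ 114
114^16 ≡ 114^2 = 12996 ≡ 191
27 = 16 + 8 + 2 + 1, so 114^27 ≡ 191·114·191·114 ≡ 178 (mod 197)
Right side y^r · r^s mod p:
191^2 = 36481 ≡ 36
191^4 ≡ 36^2 = 1296 ≡ 114
191^8 ≡ 114^2 = 12996 ≡ 191
191^16 ≡ 191^2 = 36481 ≡ 36
191^32 ≡ 36^2 = 1296 ≡ 114
191^64 ≡ 114^2 = 12996 ≡ 191
93 = 64 + 16 + 8 + 4 + 1, so 191^93 ≡ 191·36·191·114·191 ≡ 36 (mod 197)
93^2 = 8649 ≡ 178
93^4 ≡ 178^2 = 31684 ≡ 164
93^8 ≡ 164^2 = 26896 ≡ 104
93^16 ≡ 104^2 = 10816 ≡ 178
93^32 ≡ 178^2 = 31684 ≡ 164
93^64 ≡ 164^2 = 26896 ≡ 104
117 = 64 + 32 + 16 + 4 + 1, so 93^117 ≡ 104·164·178·164·93 ≡ 83 (mod 197)
36·83 = 2988 ≡ 33 (mod 197)
178 ≠ 33, so verification fails.

forged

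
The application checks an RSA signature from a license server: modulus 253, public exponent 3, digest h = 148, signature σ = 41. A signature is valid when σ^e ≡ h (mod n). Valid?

σ^3 mod 253 = 105
The recovered value 105 does not match the digest 148.

no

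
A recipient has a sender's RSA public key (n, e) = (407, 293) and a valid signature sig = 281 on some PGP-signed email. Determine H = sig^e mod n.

161

sig^2 ≡ 281^2 = 78961 ≡ 3
sig^4 ≡ 3^2 = 9
sig^8 ≡ 9^2 = 81
sig^16 ≡ 81^2 = 6561 ≡ 49
sig^32 ≡ 49^2 = 2401 ≡ 366
sig^64 ≡ 366^2 = 133956 ≡ 53
sig^128 ≡ 53^2 = 2809 ≡ 367
sig^256 ≡ 367^2 = 134689 ≡ 379
293 = 256 + 32 + 4 + 1, so sig^293 ≡ 379·366·9·281 ≡ 161 (mod 407)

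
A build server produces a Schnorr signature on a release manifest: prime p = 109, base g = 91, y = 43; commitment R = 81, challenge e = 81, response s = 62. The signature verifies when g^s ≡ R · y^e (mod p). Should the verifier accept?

accept

g^s mod p:
91^62 mod 109 = 28
R · y^e mod p:
43^81 mod 109 = 108
81·108 = 8748 ≡ 28 (mod 109)
28 ≡ 28 (mod 109); signature holds.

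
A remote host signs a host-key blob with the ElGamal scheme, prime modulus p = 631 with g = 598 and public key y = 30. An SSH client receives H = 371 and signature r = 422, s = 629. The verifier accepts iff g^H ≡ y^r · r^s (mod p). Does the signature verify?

verifies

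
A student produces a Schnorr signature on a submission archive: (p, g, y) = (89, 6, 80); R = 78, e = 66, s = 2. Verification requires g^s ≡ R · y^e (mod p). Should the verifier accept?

g^s mod p:
6^2 = 36
R · y^e mod p:
80^2 = 6400 ≡ 81
80^4 ≡ 81^2 = 6561 ≡ 64
80^8 ≡ 64^2 = 4096 ≡ 2
80^16 ≡ 2^2 = 4
80^32 ≡ 4^2 = 16
80^64 ≡ 16^2 = 256 ≡ 78
66 = 64 + 2, so 80^66 ≡ 78·81 ≡ 88 (mod 89)
78·88 = 6864 ≡ 11 (mod 89)
36 ≠ 11; the check fails.

reject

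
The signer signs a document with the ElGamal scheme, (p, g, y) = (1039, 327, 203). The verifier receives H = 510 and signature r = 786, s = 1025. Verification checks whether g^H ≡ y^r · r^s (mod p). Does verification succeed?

Left side g^H mod p:
327^2 = 106929 ≡ 951
327^4 ≡ 951^2 = 904401 ≡ 471
327^8 ≡ 471^2 = 221841 ≡ 534
327^16 ≡ 534^2 = 285156 ≡ 470
327^32 ≡ 470^2 = 220900 ≡ 632
327^64 ≡ 632^2 = 399424 ≡ 448
327^128 ≡ 448^2 = 200704 ≡ 177
327^256 ≡ 177^2 = 31329 ≡ 159
510 = 256 + 128 + 64 + 32 + 16 + 8 + 4 + 2, so 327^510 ≡ 159·177·448·632·470·534·471·951 ≡ 551 (mod 1039)
Right side y^r · r^s mod p:
203^2 = 41209 ≡ 688
203^4 ≡ 688^2 = 473344 ≡ 599
203^8 ≡ 599^2 = 358801 ≡ 346
203^16 ≡ 346^2 = 119716 ≡ 231
203^32 ≡ 231^2 = 53361 ≡ 372
203^64 ≡ 372^2 = 138384 ≡ 197
203^128 ≡ 197^2 = 38809 ≡ 366
203^256 ≡ 366^2 = 133956 ≡ 964
203^512 ≡ 964^2 = 929296 ≡ 430
786 = 512 + 256 + 16 + 2, so 203^786 ≡ 430·964·231·688 ≡ 560 (mod 1039)
786^2 = 617796 ≡ 630
786^4 ≡ 630^2 = 396900 ≡ 2
786^8 ≡ 2^2 = 4
786^16 ≡ 4^2 = 16
786^32 ≡ 16^2 = 256
786^64 ≡ 256^2 = 65536 ≡ 79
786^128 ≡ 79^2 = 6241 ≡ 7
786^256 ≡ 7^2 = 49
786^512 ≡ 49^2 = 2401 ≡ 323
786^1024 ≡ 323^2 = 104329 ≡ 429
1025 = 1024 + 1, so 786^1025 ≡ 429·786 ≡ 558 (mod 1039)
560·558 = 312480 ≡ 780 (mod 1039)
551 ≠ 780, so verification fails.

fails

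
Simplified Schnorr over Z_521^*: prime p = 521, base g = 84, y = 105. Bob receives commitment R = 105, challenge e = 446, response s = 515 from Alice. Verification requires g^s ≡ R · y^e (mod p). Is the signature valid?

invalid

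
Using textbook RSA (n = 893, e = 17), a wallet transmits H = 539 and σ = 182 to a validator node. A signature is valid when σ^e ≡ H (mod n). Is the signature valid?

valid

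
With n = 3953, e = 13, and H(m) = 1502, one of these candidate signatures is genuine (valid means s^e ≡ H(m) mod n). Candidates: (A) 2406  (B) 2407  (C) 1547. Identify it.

Candidate A: Squares mod 3953: 2406^1≡2406, 2406^2≡1644, 2406^4≡2837, 2406^8≡261; 13 = 8 + 4 + 1, so 2406^13 ≡ 261·2837·2406 ≡ 1502 (mod 3953)
  → matches H(m) = 1502
Candidate B: Squares mod 3953: 2407^1≡2407, 2407^2≡2504, 2407^4≡558, 2407^8≡3030; 13 = 8 + 4 + 1, so 2407^13 ≡ 3030·558·2407 ≡ 1633 (mod 3953)
Candidate C: Squares mod 3953: 1547^1≡1547, 1547^2≡1644, 1547^4≡2837, 1547^8≡261; 13 = 8 + 4 + 1, so 1547^13 ≡ 261·2837·1547 ≡ 2451 (mod 3953)

A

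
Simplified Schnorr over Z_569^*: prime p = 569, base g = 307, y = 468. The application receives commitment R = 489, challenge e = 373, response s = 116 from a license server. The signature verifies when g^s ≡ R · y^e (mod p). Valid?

g^s mod p:
307^2 = 94249 ≡ 364
307^4 ≡ 364^2 = 132496 ≡ 488
307^8 ≡ 488^2 = 238144 ≡ 302
307^16 ≡ 302^2 = 91204 ≡ 164
307^32 ≡ 164^2 = 26896 ≡ 153
307^64 ≡ 153^2 = 23409 ≡ 80
116 = 64 + 32 + 16 + 4, so 307^116 ≡ 80·153·164·488 ≡ 142 (mod 569)
R · y^e mod p:
468^2 = 219024 ≡ 528
468^4 ≡ 528^2 = 278784 ≡ 543
468^8 ≡ 543^2 = 294849 ≡ 107
468^16 ≡ 107^2 = 11449 ≡ 69
468^32 ≡ 69^2 = 4761 ≡ 209
468^64 ≡ 209^2 = 43681 ≡ 437
468^128 ≡ 437^2 = 190969 ≡ 354
468^256 ≡ 354^2 = 125316 ≡ 136
373 = 256 + 64 + 32 + 16 + 4 + 1, so 468^373 ≡ 136·437·209·69·543·468 ≡ 553 (mod 569)
489·553 = 270417 ≡ 142 (mod 569)
142 ≡ 142 (mod 569); signature holds.

yes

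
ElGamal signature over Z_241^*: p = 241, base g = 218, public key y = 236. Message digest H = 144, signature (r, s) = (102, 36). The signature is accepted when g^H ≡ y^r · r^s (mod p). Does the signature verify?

does not verify

Left side g^H mod p:
Squares mod 241: 218^1≡218, 218^2≡47, 218^4≡40, 218^8≡154, 218^16≡98, 218^32≡205, 218^64≡91, 218^128≡87
144 = 128 + 16, so 218^144 ≡ 87·98 ≡ 91 (mod 241)
Right side y^r · r^s mod p:
Squares mod 241: 236^1≡236, 236^2≡25, 236^4≡143, 236^8≡205, 236^16≡91, 236^32≡87, 236^64≡98
102 = 64 + 32 + 4 + 2, so 236^102 ≡ 98·87·143·25 ≡ 216 (mod 241)
Squares mod 241: 102^1≡102, 102^2≡41, 102^4≡235, 102^8≡36, 102^16≡91, 102^32≡87
36 = 32 + 4, so 102^36 ≡ 87·235 ≡ 201 (mod 241)
216·201 = 43416 ≡ 36 (mod 241)
91 ≠ 36, so verification fails.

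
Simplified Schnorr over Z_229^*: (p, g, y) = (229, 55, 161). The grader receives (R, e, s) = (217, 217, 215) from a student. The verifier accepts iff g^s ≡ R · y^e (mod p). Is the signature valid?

g^s mod p:
Squares mod 229: 55^1≡55, 55^2≡48, 55^4≡14, 55^8≡196, 55^16≡173, 55^32≡159, 55^64≡91, 55^128≡37
215 = 128 + 64 + 16 + 4 + 2 + 1, so 55^215 ≡ 37·91·173·14·48·55 ≡ 51 (mod 229)
R · y^e mod p:
Squares mod 229: 161^1≡161, 161^2≡44, 161^4≡104, 161^8≡53, 161^16≡61, 161^32≡57, 161^64≡43, 161^128≡17
217 = 128 + 64 + 16 + 8 + 1, so 161^217 ≡ 17·43·61·53·161 ≡ 53 (mod 229)
217·53 = 11501 ≡ 51 (mod 229)
51 ≡ 51 (mod 229); signature holds.

valid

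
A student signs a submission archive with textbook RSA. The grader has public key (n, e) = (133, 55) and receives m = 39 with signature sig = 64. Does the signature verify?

sig^55 mod 133 = 64
sig^55 mod 133 = 64, but m = 39.

does not verify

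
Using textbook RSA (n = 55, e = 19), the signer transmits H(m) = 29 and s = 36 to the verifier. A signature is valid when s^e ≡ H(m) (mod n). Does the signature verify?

does not verify

Squares mod 55: s^1≡36, s^2≡31, s^4≡26, s^8≡16, s^16≡36
19 = 16 + 2 + 1, so s^19 ≡ 36·31·36 ≡ 26 (mod 55)
s^19 mod 55 = 26, but H(m) = 29.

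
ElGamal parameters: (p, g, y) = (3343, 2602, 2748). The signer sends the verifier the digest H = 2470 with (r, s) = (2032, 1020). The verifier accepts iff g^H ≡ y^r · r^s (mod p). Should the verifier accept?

Left side g^H mod p:
Squares mod 3343: 2602^1≡2602, 2602^2≡829, 2602^4≡1926, 2602^8≡2089, 2602^16≡1306, 2602^32≡706, 2602^64≡329, 2602^128≡1265, 2602^256≡2271, 2602^512≡2535, 2602^1024≡979, 2602^2048≡2343
2470 = 2048 + 256 + 128 + 32 + 4 + 2, so 2602^2470 ≡ 2343·2271·1265·706·1926·829 ≡ 1311 (mod 3343)
Right side y^r · r^s mod p:
Squares mod 3343: 2748^1≡2748, 2748^2≡3010, 2748^4≡570, 2748^8≡629, 2748^16≡1167, 2748^32≡1288, 2748^64≡816, 2748^128≡599, 2748^256≡1100, 2748^512≡3177, 2748^1024≡812
2032 = 1024 + 512 + 256 + 128 + 64 + 32 + 16, so 2748^2032 ≡ 812·3177·1100·599·816·1288·1167 ≡ 459 (mod 3343)
Squares mod 3343: 2032^1≡2032, 2032^2≡419, 2032^4≡1725, 2032^8≡355, 2032^16≡2334, 2032^32≡1809, 2032^64≡3027, 2032^128≡2909, 2032^256≡1148, 2032^512≡762
1020 = 512 + 256 + 128 + 64 + 32 + 16 + 8 + 4, so 2032^1020 ≡ 762·1148·2909·3027·1809·2334·355·1725 ≡ 418 (mod 3343)
459·418 = 191862 ≡ 1311 (mod 3343)
1311 ≡ 1311 (mod 3343), so the signature is genuine.

accept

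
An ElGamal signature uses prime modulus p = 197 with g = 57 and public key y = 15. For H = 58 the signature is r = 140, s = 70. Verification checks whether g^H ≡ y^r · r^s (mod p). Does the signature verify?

Left side g^H mod p:
57^2 = 3249 ≡ 97
57^4 ≡ 97^2 = 9409 ≡ 150
57^8 ≡ 150^2 = 22500 ≡ 42
57^16 ≡ 42^2 = 1764 ≡ 188
57^32 ≡ 188^2 = 35344 ≡ 81
58 = 32 + 16 + 8 + 2, so 57^58 ≡ 81·188·42·97 ≡ 26 (mod 197)
Right side y^r · r^s mod p:
15^2 = 225 ≡ 28
15^4 ≡ 28^2 = 784 ≡ 193
15^8 ≡ 193^2 = 37249 ≡ 16
15^16 ≡ 16^2 = 256 ≡ 59
15^32 ≡ 59^2 = 3481 ≡ 132
15^64 ≡ 132^2 = 17424 ≡ 88
15^128 ≡ 88^2 = 7744 ≡ 61
140 = 128 + 8 + 4, so 15^140 ≡ 61·16·193 ≡ 36 (mod 197)
140^2 = 19600 ≡ 97
140^4 ≡ 97^2 = 9409 ≡ 150
140^8 ≡ 150^2 = 22500 ≡ 42
140^16 ≡ 42^2 = 1764 ≡ 188
140^32 ≡ 188^2 = 35344 ≡ 81
140^64 ≡ 81^2 = 6561 ≡ 60
70 = 64 + 4 + 2, so 140^70 ≡ 60·150·97 ≡ 93 (mod 197)
36·93 = 3348 ≡ 196 (mod 197)
26 ≠ 196, so verification fails.

does not verify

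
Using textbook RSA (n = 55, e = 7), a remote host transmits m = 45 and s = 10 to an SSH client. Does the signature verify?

does not verify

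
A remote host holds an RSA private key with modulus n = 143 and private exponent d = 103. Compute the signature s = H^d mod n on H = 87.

H^2 ≡ 87^2 = 7569 ≡ 133
H^4 ≡ 133^2 = 17689 ≡ 100
H^8 ≡ 100^2 = 10000 ≡ 133
H^16 ≡ 133^2 = 17689 ≡ 100
H^32 ≡ 100^2 = 10000 ≡ 133
H^64 ≡ 133^2 = 17689 ≡ 100
103 = 64 + 32 + 4 + 2 + 1, so H^103 ≡ 100·133·100·133·87 ≡ 87 (mod 143)

87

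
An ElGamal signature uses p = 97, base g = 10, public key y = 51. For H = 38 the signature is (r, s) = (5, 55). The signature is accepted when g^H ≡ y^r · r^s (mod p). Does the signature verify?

verifies

Left side g^H mod p:
Squares mod 97: 10^1≡10, 10^2≡3, 10^4≡9, 10^8≡81, 10^16≡62, 10^32≡61
38 = 32 + 4 + 2, so 10^38 ≡ 61·9·3 ≡ 95 (mod 97)
Right side y^r · r^s mod p:
Squares mod 97: 51^1≡51, 51^2≡79, 51^4≡33
5 = 4 + 1, so 51^5 ≡ 33·51 ≡ 34 (mod 97)
Squares mod 97: 5^1≡5, 5^2≡25, 5^4≡43, 5^8≡6, 5^16≡36, 5^32≡35
55 = 32 + 16 + 4 + 2 + 1, so 5^55 ≡ 35·36·43·25·5 ≡ 57 (mod 97)
34·57 = 1938 ≡ 95 (mod 97)
95 ≡ 95 (mod 97), so the signature is genuine.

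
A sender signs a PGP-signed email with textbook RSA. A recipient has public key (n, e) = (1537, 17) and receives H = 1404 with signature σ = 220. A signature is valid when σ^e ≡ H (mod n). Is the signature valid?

invalid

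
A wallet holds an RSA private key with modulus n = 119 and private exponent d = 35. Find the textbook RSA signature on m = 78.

99

m^2 ≡ 78^2 = 6084 ≡ 15
m^4 ≡ 15^2 = 225 ≡ 106
m^8 ≡ 106^2 = 11236 ≡ 50
m^16 ≡ 50^2 = 2500 ≡ 1
m^32 ≡ 1^2 = 1
35 = 32 + 2 + 1, so m^35 ≡ 1·15·78 ≡ 99 (mod 119)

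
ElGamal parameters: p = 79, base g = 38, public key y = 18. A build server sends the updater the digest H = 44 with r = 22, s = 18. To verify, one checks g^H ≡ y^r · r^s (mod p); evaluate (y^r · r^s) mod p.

64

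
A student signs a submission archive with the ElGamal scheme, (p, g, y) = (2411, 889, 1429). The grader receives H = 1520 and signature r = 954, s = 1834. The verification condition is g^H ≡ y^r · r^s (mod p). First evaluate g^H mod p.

Squares mod 2411: 889^1≡889, 889^2≡1924, 889^4≡891, 889^8≡662, 889^16≡1853, 889^32≡345, 889^64≡886, 889^128≡1421, 889^256≡1234, 889^512≡1415, 889^1024≡1095
1520 = 1024 + 256 + 128 + 64 + 32 + 16, so 889^1520 ≡ 1095·1234·1421·886·345·1853 ≡ 1099 (mod 2411)

1099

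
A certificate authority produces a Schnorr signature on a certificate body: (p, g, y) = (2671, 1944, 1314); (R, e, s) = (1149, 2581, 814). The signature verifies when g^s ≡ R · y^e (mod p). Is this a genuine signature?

forged

g^s mod p:
Squares mod 2671: 1944^1≡1944, 1944^2≡2342, 1944^4≡1401, 1944^8≡2287, 1944^16≡551, 1944^32≡1778, 1944^64≡1491, 1944^128≡809, 1944^256≡86, 1944^512≡2054
814 = 512 + 256 + 32 + 8 + 4 + 2, so 1944^814 ≡ 2054·86·1778·2287·1401·2342 ≡ 833 (mod 2671)
R · y^e mod p:
Squares mod 2671: 1314^1≡1314, 1314^2≡1130, 1314^4≡162, 1314^8≡2205, 1314^16≡805, 1314^32≡1643, 1314^64≡1739, 1314^128≡549, 1314^256≡2249, 1314^512≡1798, 1314^1024≡894, 1314^2048≡607
2581 = 2048 + 512 + 16 + 4 + 1, so 1314^2581 ≡ 607·1798·805·162·1314 ≡ 635 (mod 2671)
1149·635 = 729615 ≡ 432 (mod 2671)
833 ≠ 432; the check fails.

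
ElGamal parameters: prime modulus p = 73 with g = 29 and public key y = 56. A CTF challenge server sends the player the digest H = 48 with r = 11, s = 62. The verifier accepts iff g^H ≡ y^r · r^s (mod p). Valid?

no

Left side g^H mod p:
29^2 = 841 ≡ 38
29^4 ≡ 38^2 = 1444 ≡ 57
29^8 ≡ 57^2 = 3249 ≡ 37
29^16 ≡ 37^2 = 1369 ≡ 55
29^32 ≡ 55^2 = 3025 ≡ 32
48 = 32 + 16, so 29^48 ≡ 32·55 ≡ 8 (mod 73)
Right side y^r · r^s mod p:
56^2 = 3136 ≡ 70
56^4 ≡ 70^2 = 4900 ≡ 9
56^8 ≡ 9^2 = 81 ≡ 8
11 = 8 + 2 + 1, so 56^11 ≡ 8·70·56 ≡ 43 (mod 73)
11^2 = 121 ≡ 48
11^4 ≡ 48^2 = 2304 ≡ 41
11^8 ≡ 41^2 = 1681 ≡ 2
11^16 ≡ 2^2 = 4
11^32 ≡ 4^2 = 16
62 = 32 + 16 + 8 + 4 + 2, so 11^62 ≡ 16·4·2·41·48 ≡ 54 (mod 73)
43·54 = 2322 ≡ 59 (mod 73)
8 ≠ 59, so verification fails.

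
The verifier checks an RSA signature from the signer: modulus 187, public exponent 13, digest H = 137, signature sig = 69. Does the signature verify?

verifies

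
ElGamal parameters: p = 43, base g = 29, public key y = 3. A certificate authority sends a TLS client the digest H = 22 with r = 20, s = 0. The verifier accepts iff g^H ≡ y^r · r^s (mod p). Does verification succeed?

passes

Left side g^H mod p:
29^2 = 841 ≡ 24
29^4 ≡ 24^2 = 576 ≡ 17
29^8 ≡ 17^2 = 289 ≡ 31
29^16 ≡ 31^2 = 961 ≡ 15
22 = 16 + 4 + 2, so 29^22 ≡ 15·17·24 ≡ 14 (mod 43)
Right side y^r · r^s mod p:
3^2 = 9
3^4 ≡ 9^2 = 81 ≡ 38
3^8 ≡ 38^2 = 1444 ≡ 25
3^16 ≡ 25^2 = 625 ≡ 23
20 = 16 + 4, so 3^20 ≡ 23·38 ≡ 14 (mod 43)
20^0 mod 43 = 1
14·1 = 14 ≡ 14 (mod 43)
14 ≡ 14 (mod 43), so the signature is genuine.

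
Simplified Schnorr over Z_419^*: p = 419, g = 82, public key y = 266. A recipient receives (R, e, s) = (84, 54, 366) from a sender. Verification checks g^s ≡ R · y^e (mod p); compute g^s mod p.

81

82^2 = 6724 ≡ 20
82^4 ≡ 20^2 = 400
82^8 ≡ 400^2 = 160000 ≡ 361
82^16 ≡ 361^2 = 130321 ≡ 12
82^32 ≡ 12^2 = 144
82^64 ≡ 144^2 = 20736 ≡ 205
82^128 ≡ 205^2 = 42025 ≡ 125
82^256 ≡ 125^2 = 15625 ≡ 122
366 = 256 + 64 + 32 + 8 + 4 + 2, so 82^366 ≡ 122·205·144·361·400·20 ≡ 81 (mod 419)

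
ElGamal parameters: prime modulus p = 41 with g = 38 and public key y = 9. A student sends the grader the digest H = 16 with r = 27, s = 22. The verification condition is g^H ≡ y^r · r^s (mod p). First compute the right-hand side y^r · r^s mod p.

1

Squares mod 41: 9^1≡9, 9^2≡40, 9^4≡1, 9^8≡1, 9^16≡1
27 = 16 + 8 + 2 + 1, so 9^27 ≡ 1·1·40·9 ≡ 32 (mod 41)
Squares mod 41: 27^1≡27, 27^2≡32, 27^4≡40, 27^8≡1, 27^16≡1
22 = 16 + 4 + 2, so 27^22 ≡ 1·40·32 ≡ 9 (mod 41)
y^r · r^s ≡ 32·9 = 288 ≡ 1 (mod 41)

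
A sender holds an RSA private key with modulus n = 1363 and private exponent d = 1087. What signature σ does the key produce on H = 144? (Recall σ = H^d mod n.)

H^2 ≡ 144^2 = 20736 ≡ 291
H^4 ≡ 291^2 = 84681 ≡ 175
H^8 ≡ 175^2 = 30625 ≡ 639
H^16 ≡ 639^2 = 408321 ≡ 784
H^32 ≡ 784^2 = 614656 ≡ 1306
H^64 ≡ 1306^2 = 1705636 ≡ 523
H^128 ≡ 523^2 = 273529 ≡ 929
H^256 ≡ 929^2 = 863041 ≡ 262
H^512 ≡ 262^2 = 68644 ≡ 494
H^1024 ≡ 494^2 = 244036 ≡ 59
1087 = 1024 + 32 + 16 + 8 + 4 + 2 + 1, so H^1087 ≡ 59·1306·784·639·175·291·144 ≡ 1246 (mod 1363)

1246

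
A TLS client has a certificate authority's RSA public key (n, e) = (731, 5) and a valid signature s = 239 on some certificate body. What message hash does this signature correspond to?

443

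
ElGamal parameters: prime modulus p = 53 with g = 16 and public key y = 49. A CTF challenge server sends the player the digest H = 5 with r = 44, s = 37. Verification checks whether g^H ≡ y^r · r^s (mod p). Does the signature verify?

verifies

Left side g^H mod p:
Squares mod 53: 16^1≡16, 16^2≡44, 16^4≡28
5 = 4 + 1, so 16^5 ≡ 28·16 ≡ 24 (mod 53)
Right side y^r · r^s mod p:
Squares mod 53: 49^1≡49, 49^2≡16, 49^4≡44, 49^8≡28, 49^16≡42, 49^32≡15
44 = 32 + 8 + 4, so 49^44 ≡ 15·28·44 ≡ 36 (mod 53)
Squares mod 53: 44^1≡44, 44^2≡28, 44^4≡42, 44^8≡15, 44^16≡13, 44^32≡10
37 = 32 + 4 + 1, so 44^37 ≡ 10·42·44 ≡ 36 (mod 53)
36·36 = 1296 ≡ 24 (mod 53)
24 ≡ 24 (mod 53), so the signature is genuine.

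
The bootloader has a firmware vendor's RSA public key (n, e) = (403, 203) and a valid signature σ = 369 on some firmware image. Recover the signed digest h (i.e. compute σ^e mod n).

268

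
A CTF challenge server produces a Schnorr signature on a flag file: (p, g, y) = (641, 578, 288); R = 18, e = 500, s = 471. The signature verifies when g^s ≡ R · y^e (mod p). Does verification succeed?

g^s mod p:
578^2 = 334084 ≡ 123
578^4 ≡ 123^2 = 15129 ≡ 386
578^8 ≡ 386^2 = 148996 ≡ 284
578^16 ≡ 284^2 = 80656 ≡ 531
578^32 ≡ 531^2 = 281961 ≡ 562
578^64 ≡ 562^2 = 315844 ≡ 472
578^128 ≡ 472^2 = 222784 ≡ 357
578^256 ≡ 357^2 = 127449 ≡ 531
471 = 256 + 128 + 64 + 16 + 4 + 2 + 1, so 578^471 ≡ 531·357·472·531·386·123·578 ≡ 538 (mod 641)
R · y^e mod p:
288^2 = 82944 ≡ 255
288^4 ≡ 255^2 = 65025 ≡ 284
288^8 ≡ 284^2 = 80656 ≡ 531
288^16 ≡ 531^2 = 281961 ≡ 562
288^32 ≡ 562^2 = 315844 ≡ 472
288^64 ≡ 472^2 = 222784 ≡ 357
288^128 ≡ 357^2 = 127449 ≡ 531
288^256 ≡ 531^2 = 281961 ≡ 562
500 = 256 + 128 + 64 + 32 + 16 + 4, so 288^500 ≡ 562·531·357·472·562·284 ≡ 640 (mod 641)
18·640 = 11520 ≡ 623 (mod 641)
538 ≠ 623; the check fails.

fails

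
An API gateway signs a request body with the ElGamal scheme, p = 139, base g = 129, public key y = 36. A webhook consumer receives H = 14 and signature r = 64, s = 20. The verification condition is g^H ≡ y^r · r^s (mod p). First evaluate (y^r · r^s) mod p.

91

36^64 mod 139 = 63
64^20 mod 139 = 125
y^r · r^s ≡ 63·125 = 7875 ≡ 91 (mod 139)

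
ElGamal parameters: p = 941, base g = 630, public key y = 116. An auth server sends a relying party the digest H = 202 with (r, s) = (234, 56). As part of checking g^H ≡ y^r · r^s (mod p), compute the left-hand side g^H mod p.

887

Squares mod 941: 630^1≡630, 630^2≡739, 630^4≡341, 630^8≡538, 630^16≡557, 630^32≡660, 630^64≡858, 630^128≡302
202 = 128 + 64 + 8 + 2, so 630^202 ≡ 302·858·538·739 ≡ 887 (mod 941)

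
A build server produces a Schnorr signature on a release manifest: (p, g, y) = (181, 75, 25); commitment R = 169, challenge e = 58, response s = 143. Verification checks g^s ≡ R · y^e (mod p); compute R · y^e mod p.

44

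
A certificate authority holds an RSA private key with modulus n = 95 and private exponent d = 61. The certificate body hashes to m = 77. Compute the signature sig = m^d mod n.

77

m^2 ≡ 77^2 = 5929 ≡ 39
m^4 ≡ 39^2 = 1521 ≡ 1
m^8 ≡ 1^2 = 1
m^16 ≡ 1^2 = 1
m^32 ≡ 1^2 = 1
61 = 32 + 16 + 8 + 4 + 1, so m^61 ≡ 1·1·1·1·77 ≡ 77 (mod 95)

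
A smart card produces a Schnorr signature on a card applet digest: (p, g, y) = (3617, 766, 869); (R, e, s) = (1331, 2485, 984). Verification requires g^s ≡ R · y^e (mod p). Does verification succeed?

passes

g^s mod p:
766^2 = 586756 ≡ 802
766^4 ≡ 802^2 = 643204 ≡ 2995
766^8 ≡ 2995^2 = 8970025 ≡ 3482
766^16 ≡ 3482^2 = 12124324 ≡ 140
766^32 ≡ 140^2 = 19600 ≡ 1515
766^64 ≡ 1515^2 = 2295225 ≡ 2047
766^128 ≡ 2047^2 = 4190209 ≡ 1723
766^256 ≡ 1723^2 = 2968729 ≡ 2789
766^512 ≡ 2789^2 = 7778521 ≡ 1971
984 = 512 + 256 + 128 + 64 + 16 + 8, so 766^984 ≡ 1971·2789·1723·2047·140·3482 ≡ 1604 (mod 3617)
R · y^e mod p:
869^2 = 755161 ≡ 2825
869^4 ≡ 2825^2 = 7980625 ≡ 1523
869^8 ≡ 1523^2 = 2319529 ≡ 1032
869^16 ≡ 1032^2 = 1065024 ≡ 1626
869^32 ≡ 1626^2 = 2643876 ≡ 3466
869^64 ≡ 3466^2 = 12013156 ≡ 1099
869^128 ≡ 1099^2 = 1207801 ≡ 3340
869^256 ≡ 3340^2 = 11155600 ≡ 772
869^512 ≡ 772^2 = 595984 ≡ 2796
869^1024 ≡ 2796^2 = 7817616 ≡ 1279
869^2048 ≡ 1279^2 = 1635841 ≡ 957
2485 = 2048 + 256 + 128 + 32 + 16 + 4 + 1, so 869^2485 ≡ 957·772·3340·3466·1626·1523·869 ≡ 2360 (mod 3617)
1331·2360 = 3141160 ≡ 1604 (mod 3617)
1604 ≡ 1604 (mod 3617); signature holds.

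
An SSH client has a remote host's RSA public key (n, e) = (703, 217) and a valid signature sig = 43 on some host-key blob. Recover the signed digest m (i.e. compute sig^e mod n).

43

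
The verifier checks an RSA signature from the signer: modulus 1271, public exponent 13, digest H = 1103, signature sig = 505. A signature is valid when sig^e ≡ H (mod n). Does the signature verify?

sig^2 ≡ 505^2 = 255025 ≡ 825
sig^4 ≡ 825^2 = 680625 ≡ 640
sig^8 ≡ 640^2 = 409600 ≡ 338
13 = 8 + 4 + 1, so sig^13 ≡ 338·640·505 ≡ 421 (mod 1271)
sig^13 mod 1271 = 421, but H = 1103.

does not verify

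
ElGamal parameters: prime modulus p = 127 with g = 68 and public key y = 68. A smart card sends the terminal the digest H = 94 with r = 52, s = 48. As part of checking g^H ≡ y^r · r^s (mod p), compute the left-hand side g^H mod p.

Squares mod 127: 68^1≡68, 68^2≡52, 68^4≡37, 68^8≡99, 68^16≡22, 68^32≡103, 68^64≡68
94 = 64 + 16 + 8 + 4 + 2, so 68^94 ≡ 68·22·99·37·52 ≡ 37 (mod 127)

37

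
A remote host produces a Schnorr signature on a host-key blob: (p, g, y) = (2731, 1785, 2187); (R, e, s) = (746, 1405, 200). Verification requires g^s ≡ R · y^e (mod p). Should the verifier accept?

g^s mod p:
Squares mod 2731: 1785^1≡1785, 1785^2≡1879, 1785^4≡2189, 1785^8≡1547, 1785^16≡853, 1785^32≡1163, 1785^64≡724, 1785^128≡2555
200 = 128 + 64 + 8, so 1785^200 ≡ 2555·724·1547 ≡ 1383 (mod 2731)
R · y^e mod p:
Squares mod 2731: 2187^1≡2187, 2187^2≡988, 2187^4≡1177, 2187^8≡712, 2187^16≡1709, 2187^32≡1242, 2187^64≡2280, 2187^128≡1307, 2187^256≡1374, 2187^512≡755, 2187^1024≡1977
1405 = 1024 + 256 + 64 + 32 + 16 + 8 + 4 + 1, so 2187^1405 ≡ 1977·1374·2280·1242·1709·712·1177·2187 ≡ 540 (mod 2731)
746·540 = 402840 ≡ 1383 (mod 2731)
1383 ≡ 1383 (mod 2731); signature holds.

accept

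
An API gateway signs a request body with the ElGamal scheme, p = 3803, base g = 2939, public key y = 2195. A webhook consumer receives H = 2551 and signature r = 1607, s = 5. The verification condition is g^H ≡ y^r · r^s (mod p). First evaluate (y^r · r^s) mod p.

2195^2 = 4818025 ≡ 3427
2195^4 ≡ 3427^2 = 11744329 ≡ 665
2195^8 ≡ 665^2 = 442225 ≡ 1077
2195^16 ≡ 1077^2 = 1159929 ≡ 14
2195^32 ≡ 14^2 = 196
2195^64 ≡ 196^2 = 38416 ≡ 386
2195^128 ≡ 386^2 = 148996 ≡ 679
2195^256 ≡ 679^2 = 461041 ≡ 878
2195^512 ≡ 878^2 = 770884 ≡ 2678
2195^1024 ≡ 2678^2 = 7171684 ≡ 3029
1607 = 1024 + 512 + 64 + 4 + 2 + 1, so 2195^1607 ≡ 3029·2678·386·665·3427·2195 ≡ 1632 (mod 3803)
1607^2 = 2582449 ≡ 212
1607^4 ≡ 212^2 = 44944 ≡ 3111
5 = 4 + 1, so 1607^5 ≡ 3111·1607 ≡ 2235 (mod 3803)
y^r · r^s ≡ 1632·2235 = 3647520 ≡ 443 (mod 3803)

443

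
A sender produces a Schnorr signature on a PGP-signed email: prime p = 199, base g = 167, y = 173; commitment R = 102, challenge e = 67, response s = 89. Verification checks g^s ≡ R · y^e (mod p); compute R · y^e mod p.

189

173^2 = 29929 ≡ 79
173^4 ≡ 79^2 = 6241 ≡ 72
173^8 ≡ 72^2 = 5184 ≡ 10
173^16 ≡ 10^2 = 100
173^32 ≡ 100^2 = 10000 ≡ 50
173^64 ≡ 50^2 = 2500 ≡ 112
67 = 64 + 2 + 1, so 173^67 ≡ 112·79·173 ≡ 195 (mod 199)
R · y^e ≡ 102·195 = 19890 ≡ 189 (mod 199)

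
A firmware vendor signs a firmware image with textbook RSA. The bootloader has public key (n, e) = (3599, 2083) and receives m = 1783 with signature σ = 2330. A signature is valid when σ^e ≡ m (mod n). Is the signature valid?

invalid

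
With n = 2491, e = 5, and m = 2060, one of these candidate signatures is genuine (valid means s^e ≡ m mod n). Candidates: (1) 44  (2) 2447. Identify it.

1

Candidate 1: Squares mod 2491: 44^1≡44, 44^2≡1936, 44^4≡1632; 5 = 4 + 1, so 44^5 ≡ 1632·44 ≡ 2060 (mod 2491)
  → matches m = 2060
Candidate 2: Squares mod 2491: 2447^1≡2447, 2447^2≡1936, 2447^4≡1632; 5 = 4 + 1, so 2447^5 ≡ 1632·2447 ≡ 431 (mod 2491)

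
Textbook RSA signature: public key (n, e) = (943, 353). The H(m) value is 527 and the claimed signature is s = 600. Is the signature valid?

invalid

s^2 ≡ 600^2 = 360000 ≡ 717
s^4 ≡ 717^2 = 514089 ≡ 154
s^8 ≡ 154^2 = 23716 ≡ 141
s^16 ≡ 141^2 = 19881 ≡ 78
s^32 ≡ 78^2 = 6084 ≡ 426
s^64 ≡ 426^2 = 181476 ≡ 420
s^128 ≡ 420^2 = 176400 ≡ 59
s^256 ≡ 59^2 = 3481 ≡ 652
353 = 256 + 64 + 32 + 1, so s^353 ≡ 652·420·426·600 ≡ 416 (mod 943)
s^353 mod 943 = 416, but H(m) = 527.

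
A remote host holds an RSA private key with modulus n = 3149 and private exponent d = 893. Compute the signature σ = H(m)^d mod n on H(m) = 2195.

Squares mod 3149: (H(m))^1≡2195, (H(m))^2≡55, (H(m))^4≡3025, (H(m))^8≡2780, (H(m))^16≡754, (H(m))^32≡1696, (H(m))^64≡1379, (H(m))^128≡2794, (H(m))^256≡65, (H(m))^512≡1076
893 = 512 + 256 + 64 + 32 + 16 + 8 + 4 + 1, so (H(m))^893 ≡ 1076·65·1379·1696·754·2780·3025·2195 ≡ 481 (mod 3149)

481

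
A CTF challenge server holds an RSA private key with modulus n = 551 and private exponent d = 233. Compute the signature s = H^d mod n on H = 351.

340

Squares mod 551: H^1≡351, H^2≡328, H^4≡139, H^8≡36, H^16≡194, H^32≡168, H^64≡123, H^128≡252
233 = 128 + 64 + 32 + 8 + 1, so H^233 ≡ 252·123·168·36·351 ≡ 340 (mod 551)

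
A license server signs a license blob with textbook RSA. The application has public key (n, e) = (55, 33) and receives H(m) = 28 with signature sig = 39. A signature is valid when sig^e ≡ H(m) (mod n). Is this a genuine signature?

forged

sig^2 ≡ 39^2 = 1521 ≡ 36
sig^4 ≡ 36^2 = 1296 ≡ 31
sig^8 ≡ 31^2 = 961 ≡ 26
sig^16 ≡ 26^2 = 676 ≡ 16
sig^32 ≡ 16^2 = 256 ≡ 36
33 = 32 + 1, so sig^33 ≡ 36·39 ≡ 29 (mod 55)
The recovered value 29 does not match the digest 28.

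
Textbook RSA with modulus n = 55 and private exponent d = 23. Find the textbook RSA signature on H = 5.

15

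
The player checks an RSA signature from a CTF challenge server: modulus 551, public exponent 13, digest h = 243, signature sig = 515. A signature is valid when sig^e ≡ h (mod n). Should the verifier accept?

sig^2 ≡ 515^2 = 265225 ≡ 194
sig^4 ≡ 194^2 = 37636 ≡ 168
sig^8 ≡ 168^2 = 28224 ≡ 123
13 = 8 + 4 + 1, so sig^13 ≡ 123·168·515 ≡ 497 (mod 551)
497 ≠ 243, so verification fails.

reject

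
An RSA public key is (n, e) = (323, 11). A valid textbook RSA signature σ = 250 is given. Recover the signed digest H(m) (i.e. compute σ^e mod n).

Squares mod 323: σ^1≡250, σ^2≡161, σ^4≡81, σ^8≡101
11 = 8 + 2 + 1, so σ^11 ≡ 101·161·250 ≡ 295 (mod 323)

295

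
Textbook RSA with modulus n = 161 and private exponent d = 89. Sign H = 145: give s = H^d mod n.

H^2 ≡ 145^2 = 21025 ≡ 95
H^4 ≡ 95^2 = 9025 ≡ 9
H^8 ≡ 9^2 = 81
H^16 ≡ 81^2 = 6561 ≡ 121
H^32 ≡ 121^2 = 14641 ≡ 151
H^64 ≡ 151^2 = 22801 ≡ 100
89 = 64 + 16 + 8 + 1, so H^89 ≡ 100·121·81·145 ≡ 122 (mod 161)

122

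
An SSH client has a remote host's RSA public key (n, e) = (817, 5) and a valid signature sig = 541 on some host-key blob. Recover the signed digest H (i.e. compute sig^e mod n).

282

Squares mod 817: sig^1≡541, sig^2≡195, sig^4≡443
5 = 4 + 1, so sig^5 ≡ 443·541 ≡ 282 (mod 817)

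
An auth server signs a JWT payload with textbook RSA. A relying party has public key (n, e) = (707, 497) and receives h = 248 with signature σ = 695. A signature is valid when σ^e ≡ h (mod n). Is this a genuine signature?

forged

Squares mod 707: σ^1≡695, σ^2≡144, σ^4≡233, σ^8≡557, σ^16≡583, σ^32≡529, σ^64≡576, σ^128≡193, σ^256≡485
497 = 256 + 128 + 64 + 32 + 16 + 1, so σ^497 ≡ 485·193·576·529·583·695 ≡ 459 (mod 707)
σ^497 mod 707 = 459, but h = 248.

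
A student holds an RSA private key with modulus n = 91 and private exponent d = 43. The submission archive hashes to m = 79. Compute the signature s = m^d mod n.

m^2 ≡ 79^2 = 6241 ≡ 53
m^4 ≡ 53^2 = 2809 ≡ 79
m^8 ≡ 79^2 = 6241 ≡ 53
m^16 ≡ 53^2 = 2809 ≡ 79
m^32 ≡ 79^2 = 6241 ≡ 53
43 = 32 + 8 + 2 + 1, so m^43 ≡ 53·53·53·79 ≡ 79 (mod 91)

79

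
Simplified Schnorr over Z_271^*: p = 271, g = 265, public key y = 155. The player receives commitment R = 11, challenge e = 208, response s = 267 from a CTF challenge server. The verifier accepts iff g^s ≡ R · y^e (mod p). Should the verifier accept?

g^s mod p:
265^2 = 70225 ≡ 36
265^4 ≡ 36^2 = 1296 ≡ 212
265^8 ≡ 212^2 = 44944 ≡ 229
265^16 ≡ 229^2 = 52441 ≡ 138
265^32 ≡ 138^2 = 19044 ≡ 74
265^64 ≡ 74^2 = 5476 ≡ 56
265^128 ≡ 56^2 = 3136 ≡ 155
265^256 ≡ 155^2 = 24025 ≡ 177
267 = 256 + 8 + 2 + 1, so 265^267 ≡ 177·229·36·265 ≡ 69 (mod 271)
R · y^e mod p:
155^2 = 24025 ≡ 177
155^4 ≡ 177^2 = 31329 ≡ 164
155^8 ≡ 164^2 = 26896 ≡ 67
155^16 ≡ 67^2 = 4489 ≡ 153
155^32 ≡ 153^2 = 23409 ≡ 103
155^64 ≡ 103^2 = 10609 ≡ 40
155^128 ≡ 40^2 = 1600 ≡ 245
208 = 128 + 64 + 16, so 155^208 ≡ 245·40·153 ≡ 228 (mod 271)
11·228 = 2508 ≡ 69 (mod 271)
69 ≡ 69 (mod 271); signature holds.

accept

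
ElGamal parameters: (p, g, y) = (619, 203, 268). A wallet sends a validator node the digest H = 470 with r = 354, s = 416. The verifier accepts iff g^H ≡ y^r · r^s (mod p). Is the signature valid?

Left side g^H mod p:
203^2 = 41209 ≡ 355
203^4 ≡ 355^2 = 126025 ≡ 368
203^8 ≡ 368^2 = 135424 ≡ 482
203^16 ≡ 482^2 = 232324 ≡ 199
203^32 ≡ 199^2 = 39601 ≡ 604
203^64 ≡ 604^2 = 364816 ≡ 225
203^128 ≡ 225^2 = 50625 ≡ 486
203^256 ≡ 486^2 = 236196 ≡ 357
470 = 256 + 128 + 64 + 16 + 4 + 2, so 203^470 ≡ 357·486·225·199·368·355 ≡ 460 (mod 619)
Right side y^r · r^s mod p:
268^2 = 71824 ≡ 20
268^4 ≡ 20^2 = 400
268^8 ≡ 400^2 = 160000 ≡ 298
268^16 ≡ 298^2 = 88804 ≡ 287
268^32 ≡ 287^2 = 82369 ≡ 42
268^64 ≡ 42^2 = 1764 ≡ 526
268^128 ≡ 526^2 = 276676 ≡ 602
268^256 ≡ 602^2 = 362404 ≡ 289
354 = 256 + 64 + 32 + 2, so 268^354 ≡ 289·526·42·20 ≡ 107 (mod 619)
354^2 = 125316 ≡ 278
354^4 ≡ 278^2 = 77284 ≡ 528
354^8 ≡ 528^2 = 278784 ≡ 234
354^16 ≡ 234^2 = 54756 ≡ 284
354^32 ≡ 284^2 = 80656 ≡ 186
354^64 ≡ 186^2 = 34596 ≡ 551
354^128 ≡ 551^2 = 303601 ≡ 291
354^256 ≡ 291^2 = 84681 ≡ 497
416 = 256 + 128 + 32, so 354^416 ≡ 497·291·186 ≡ 120 (mod 619)
107·120 = 12840 ≡ 460 (mod 619)
460 ≡ 460 (mod 619), so the signature is genuine.

valid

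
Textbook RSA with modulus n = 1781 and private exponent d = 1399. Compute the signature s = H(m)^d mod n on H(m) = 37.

(H(m))^2 ≡ 37^2 = 1369
(H(m))^4 ≡ 1369^2 = 1874161 ≡ 549
(H(m))^8 ≡ 549^2 = 301401 ≡ 412
(H(m))^16 ≡ 412^2 = 169744 ≡ 549
(H(m))^32 ≡ 549^2 = 301401 ≡ 412
(H(m))^64 ≡ 412^2 = 169744 ≡ 549
(H(m))^128 ≡ 549^2 = 301401 ≡ 412
(H(m))^256 ≡ 412^2 = 169744 ≡ 549
(H(m))^512 ≡ 549^2 = 301401 ≡ 412
(H(m))^1024 ≡ 412^2 = 169744 ≡ 549
1399 = 1024 + 256 + 64 + 32 + 16 + 4 + 2 + 1, so (H(m))^1399 ≡ 549·549·549·412·549·549·1369·37 ≡ 1744 (mod 1781)

1744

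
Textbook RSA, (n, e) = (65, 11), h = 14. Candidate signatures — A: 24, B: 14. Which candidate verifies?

Candidate A: 24^11 mod 65 = 19
Candidate B: 14^11 mod 65 = 14
  → matches h = 14

B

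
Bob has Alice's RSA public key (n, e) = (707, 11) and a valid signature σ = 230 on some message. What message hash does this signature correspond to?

σ^2 ≡ 230^2 = 52900 ≡ 582
σ^4 ≡ 582^2 = 338724 ≡ 71
σ^8 ≡ 71^2 = 5041 ≡ 92
11 = 8 + 2 + 1, so σ^11 ≡ 92·582·230 ≡ 594 (mod 707)

594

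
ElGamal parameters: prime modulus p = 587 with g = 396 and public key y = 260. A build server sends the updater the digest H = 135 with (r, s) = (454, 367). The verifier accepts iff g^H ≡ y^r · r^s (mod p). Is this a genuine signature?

forged

Left side g^H mod p:
396^2 = 156816 ≡ 87
396^4 ≡ 87^2 = 7569 ≡ 525
396^8 ≡ 525^2 = 275625 ≡ 322
396^16 ≡ 322^2 = 103684 ≡ 372
396^32 ≡ 372^2 = 138384 ≡ 439
396^64 ≡ 439^2 = 192721 ≡ 185
396^128 ≡ 185^2 = 34225 ≡ 179
135 = 128 + 4 + 2 + 1, so 396^135 ≡ 179·525·87·396 ≡ 24 (mod 587)
Right side y^r · r^s mod p:
260^2 = 67600 ≡ 95
260^4 ≡ 95^2 = 9025 ≡ 220
260^8 ≡ 220^2 = 48400 ≡ 266
260^16 ≡ 266^2 = 70756 ≡ 316
260^32 ≡ 316^2 = 99856 ≡ 66
260^64 ≡ 66^2 = 4356 ≡ 247
260^128 ≡ 247^2 = 61009 ≡ 548
260^256 ≡ 548^2 = 300304 ≡ 347
454 = 256 + 128 + 64 + 4 + 2, so 260^454 ≡ 347·548·247·220·95 ≡ 527 (mod 587)
454^2 = 206116 ≡ 79
454^4 ≡ 79^2 = 6241 ≡ 371
454^8 ≡ 371^2 = 137641 ≡ 283
454^16 ≡ 283^2 = 80089 ≡ 257
454^32 ≡ 257^2 = 66049 ≡ 305
454^64 ≡ 305^2 = 93025 ≡ 279
454^128 ≡ 279^2 = 77841 ≡ 357
454^256 ≡ 357^2 = 127449 ≡ 70
367 = 256 + 64 + 32 + 8 + 4 + 2 + 1, so 454^367 ≡ 70·279·305·283·371·79·454 ≡ 141 (mod 587)
527·141 = 74307 ≡ 345 (mod 587)
24 ≠ 345, so verification fails.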